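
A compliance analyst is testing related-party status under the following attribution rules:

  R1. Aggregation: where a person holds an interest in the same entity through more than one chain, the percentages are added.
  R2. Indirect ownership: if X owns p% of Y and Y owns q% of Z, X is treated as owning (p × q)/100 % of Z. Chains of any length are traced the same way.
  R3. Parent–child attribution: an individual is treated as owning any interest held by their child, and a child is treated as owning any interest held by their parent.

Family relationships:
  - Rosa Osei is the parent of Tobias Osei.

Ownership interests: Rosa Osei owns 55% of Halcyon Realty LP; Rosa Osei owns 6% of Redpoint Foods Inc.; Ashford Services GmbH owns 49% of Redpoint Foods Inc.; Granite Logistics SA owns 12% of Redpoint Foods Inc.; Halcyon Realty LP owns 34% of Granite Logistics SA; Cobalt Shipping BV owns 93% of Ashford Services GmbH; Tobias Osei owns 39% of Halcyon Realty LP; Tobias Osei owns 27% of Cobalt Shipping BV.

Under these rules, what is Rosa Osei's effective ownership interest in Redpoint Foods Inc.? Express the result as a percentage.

22.1391%

By parent–child attribution (R3), Rosa Osei is treated as also owning Tobias Osei's interest in Halcyon Realty LP, giving 55% + 39% = 94%.
By parent–child attribution (R3), Rosa Osei is treated as owning Tobias Osei's 27% interest in Cobalt Shipping BV.
Chain via Halcyon Realty LP → Granite Logistics SA (R2): 94% × 34% × 12% = 3.8352% of Redpoint Foods Inc.
Direct interest in Redpoint Foods Inc: 6%.
Chain via Cobalt Shipping BV → Ashford Services GmbH (R2): 27% × 93% × 49% = 12.3039% of Redpoint Foods Inc.
Aggregating (R1): 3.8352% + 6% + 12.3039% = 22.1391%.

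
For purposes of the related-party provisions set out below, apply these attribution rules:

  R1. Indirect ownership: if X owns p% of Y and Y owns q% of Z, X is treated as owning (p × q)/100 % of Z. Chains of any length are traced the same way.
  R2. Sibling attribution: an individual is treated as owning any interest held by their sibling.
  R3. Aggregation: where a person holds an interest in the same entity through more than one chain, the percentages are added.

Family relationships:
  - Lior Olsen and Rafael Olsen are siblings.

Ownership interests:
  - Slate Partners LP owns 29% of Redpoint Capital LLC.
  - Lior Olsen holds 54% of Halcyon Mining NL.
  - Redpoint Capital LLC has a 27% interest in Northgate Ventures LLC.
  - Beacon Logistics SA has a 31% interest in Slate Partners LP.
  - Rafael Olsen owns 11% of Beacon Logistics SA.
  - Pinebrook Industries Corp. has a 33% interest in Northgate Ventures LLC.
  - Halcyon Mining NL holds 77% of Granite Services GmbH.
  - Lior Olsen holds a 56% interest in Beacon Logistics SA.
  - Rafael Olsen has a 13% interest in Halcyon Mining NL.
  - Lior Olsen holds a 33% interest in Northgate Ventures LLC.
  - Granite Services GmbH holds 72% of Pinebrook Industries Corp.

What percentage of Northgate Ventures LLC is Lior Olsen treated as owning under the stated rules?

46.884075%

By sibling attribution (R2), Lior Olsen is treated as also owning Rafael Olsen's interest in Beacon Logistics SA, giving 56% + 11% = 67%.
By sibling attribution (R2), Lior Olsen is treated as also owning Rafael Olsen's interest in Halcyon Mining NL, giving 54% + 13% = 67%.
Chain via Beacon Logistics SA → Slate Partners LP → Redpoint Capital LLC (R1): 67% × 31% × 29% × 27% = 1.626291% of Northgate Ventures LLC.
Chain via Halcyon Mining NL → Granite Services GmbH → Pinebrook Industries Corp. (R1): 67% × 77% × 72% × 33% = 12.257784% of Northgate Ventures LLC.
Direct interest in Northgate Ventures LLC: 33%.
Aggregating (R3): 1.626291% + 12.257784% + 33% = 46.884075%.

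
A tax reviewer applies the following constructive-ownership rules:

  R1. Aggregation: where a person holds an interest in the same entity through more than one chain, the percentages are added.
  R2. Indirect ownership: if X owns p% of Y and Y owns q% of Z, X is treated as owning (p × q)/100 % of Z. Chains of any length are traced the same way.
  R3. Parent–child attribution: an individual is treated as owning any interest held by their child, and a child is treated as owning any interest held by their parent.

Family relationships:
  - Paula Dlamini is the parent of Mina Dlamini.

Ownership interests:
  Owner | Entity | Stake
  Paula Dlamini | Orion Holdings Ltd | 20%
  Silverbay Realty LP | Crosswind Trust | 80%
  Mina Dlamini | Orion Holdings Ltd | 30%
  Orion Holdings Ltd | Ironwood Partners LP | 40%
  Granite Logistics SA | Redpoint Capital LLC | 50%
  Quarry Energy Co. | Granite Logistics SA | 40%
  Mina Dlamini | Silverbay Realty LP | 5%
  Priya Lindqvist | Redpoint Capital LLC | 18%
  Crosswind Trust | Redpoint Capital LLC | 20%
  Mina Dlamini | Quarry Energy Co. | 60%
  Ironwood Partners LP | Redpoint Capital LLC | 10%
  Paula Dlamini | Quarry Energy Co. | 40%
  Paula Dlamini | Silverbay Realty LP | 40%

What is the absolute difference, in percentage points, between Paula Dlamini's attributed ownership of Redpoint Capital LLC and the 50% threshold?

By parent–child attribution (R3), Paula Dlamini is treated as also owning Mina Dlamini's interest in Quarry Energy Co, giving 40% + 60% = 100%.
By parent–child attribution (R3), Paula Dlamini is treated as also owning Mina Dlamini's interest in Orion Holdings Ltd, giving 20% + 30% = 50%.
By parent–child attribution (R3), Paula Dlamini is treated as also owning Mina Dlamini's interest in Silverbay Realty LP, giving 40% + 5% = 45%.
Chain via Quarry Energy Co. → Granite Logistics SA (R2): 100% × 40% × 50% = 20% of Redpoint Capital LLC.
Chain via Orion Holdings Ltd → Ironwood Partners LP (R2): 50% × 40% × 10% = 2% of Redpoint Capital LLC.
Chain via Silverbay Realty LP → Crosswind Trust (R2): 45% × 80% × 20% = 7.2% of Redpoint Capital LLC.
Aggregating (R1): 20% + 2% + 7.2% = 29.2%.
29.2% falls short of the 50% threshold by 20.8 percentage points.

20.8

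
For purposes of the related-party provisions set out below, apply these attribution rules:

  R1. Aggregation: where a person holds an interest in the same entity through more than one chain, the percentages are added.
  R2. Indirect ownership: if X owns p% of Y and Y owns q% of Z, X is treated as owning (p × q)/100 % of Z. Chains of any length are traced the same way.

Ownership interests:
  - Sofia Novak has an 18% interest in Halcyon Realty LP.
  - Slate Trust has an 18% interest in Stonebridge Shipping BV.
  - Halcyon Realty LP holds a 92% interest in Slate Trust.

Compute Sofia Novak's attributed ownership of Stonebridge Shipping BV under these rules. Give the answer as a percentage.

2.9808%

Chain via Halcyon Realty LP → Slate Trust (R2): 18% × 92% × 18% = 2.9808% of Stonebridge Shipping BV.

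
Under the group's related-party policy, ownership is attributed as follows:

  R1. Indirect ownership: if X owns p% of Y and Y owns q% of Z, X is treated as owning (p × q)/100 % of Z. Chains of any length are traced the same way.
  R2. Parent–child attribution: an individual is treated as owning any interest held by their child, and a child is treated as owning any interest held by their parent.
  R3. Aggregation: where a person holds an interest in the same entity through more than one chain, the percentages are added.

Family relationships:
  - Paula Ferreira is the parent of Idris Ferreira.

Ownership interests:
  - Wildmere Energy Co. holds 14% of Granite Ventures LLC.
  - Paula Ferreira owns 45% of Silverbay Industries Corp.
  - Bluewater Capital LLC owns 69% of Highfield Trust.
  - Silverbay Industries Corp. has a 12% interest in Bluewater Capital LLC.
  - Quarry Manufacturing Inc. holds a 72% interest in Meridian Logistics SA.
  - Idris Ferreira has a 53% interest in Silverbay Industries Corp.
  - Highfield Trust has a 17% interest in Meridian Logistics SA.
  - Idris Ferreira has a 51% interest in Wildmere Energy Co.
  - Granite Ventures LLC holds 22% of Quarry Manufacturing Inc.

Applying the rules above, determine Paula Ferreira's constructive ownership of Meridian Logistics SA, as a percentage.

2.510424%

By parent–child attribution (R2), Paula Ferreira is treated as also owning Idris Ferreira's interest in Silverbay Industries Corp, giving 45% + 53% = 98%.
By parent–child attribution (R2), Paula Ferreira is treated as owning Idris Ferreira's 51% interest in Wildmere Energy Co.
Chain via Silverbay Industries Corp. → Bluewater Capital LLC → Highfield Trust (R1): 98% × 12% × 69% × 17% = 1.379448% of Meridian Logistics SA.
Chain via Wildmere Energy Co. → Granite Ventures LLC → Quarry Manufacturing Inc. (R1): 51% × 14% × 22% × 72% = 1.130976% of Meridian Logistics SA.
Aggregating (R3): 1.379448% + 1.130976% = 2.510424%.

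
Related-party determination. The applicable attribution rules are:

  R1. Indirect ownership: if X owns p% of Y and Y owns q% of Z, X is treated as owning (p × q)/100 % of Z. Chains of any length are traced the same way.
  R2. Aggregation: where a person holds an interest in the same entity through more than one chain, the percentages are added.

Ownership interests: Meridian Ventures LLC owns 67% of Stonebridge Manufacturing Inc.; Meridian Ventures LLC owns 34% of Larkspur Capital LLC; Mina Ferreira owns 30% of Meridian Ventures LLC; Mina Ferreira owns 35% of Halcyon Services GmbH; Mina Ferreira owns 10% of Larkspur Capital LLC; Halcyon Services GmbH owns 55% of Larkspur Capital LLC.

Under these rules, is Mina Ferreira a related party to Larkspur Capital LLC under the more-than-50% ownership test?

Chain via Meridian Ventures LLC (R1): 30% × 34% = 10.2% of Larkspur Capital LLC.
Chain via Halcyon Services GmbH (R1): 35% × 55% = 19.25% of Larkspur Capital LLC.
Direct interest in Larkspur Capital LLC: 10%.
Aggregating (R2): 10.2% + 19.25% + 10% = 39.45%.
39.45% does not exceed the 50% threshold, so Mina is not a related party to Larkspur Capital LLC.

No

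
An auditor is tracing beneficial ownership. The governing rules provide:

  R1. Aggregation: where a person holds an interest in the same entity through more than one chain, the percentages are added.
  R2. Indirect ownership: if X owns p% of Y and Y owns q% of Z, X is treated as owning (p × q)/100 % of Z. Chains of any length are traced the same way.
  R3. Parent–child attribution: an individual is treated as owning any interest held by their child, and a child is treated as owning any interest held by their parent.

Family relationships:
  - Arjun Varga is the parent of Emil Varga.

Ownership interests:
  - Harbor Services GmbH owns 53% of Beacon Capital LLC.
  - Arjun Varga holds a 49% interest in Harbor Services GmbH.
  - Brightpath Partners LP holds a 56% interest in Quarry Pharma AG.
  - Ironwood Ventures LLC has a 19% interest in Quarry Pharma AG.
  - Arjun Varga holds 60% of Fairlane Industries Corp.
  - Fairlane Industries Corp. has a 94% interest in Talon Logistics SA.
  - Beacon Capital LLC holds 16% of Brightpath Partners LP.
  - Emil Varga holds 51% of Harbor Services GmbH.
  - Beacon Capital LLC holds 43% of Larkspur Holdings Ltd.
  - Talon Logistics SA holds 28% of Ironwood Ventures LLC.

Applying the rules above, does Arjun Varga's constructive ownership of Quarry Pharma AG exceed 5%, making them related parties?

Yes

By parent–child attribution (R3), Arjun Varga is treated as also owning Emil Varga's interest in Harbor Services GmbH, giving 49% + 51% = 100%.
Chain via Fairlane Industries Corp. → Talon Logistics SA → Ironwood Ventures LLC (R2): 60% × 94% × 28% × 19% = 3.00048% of Quarry Pharma AG.
Chain via Harbor Services GmbH → Beacon Capital LLC → Brightpath Partners LP (R2): 100% × 53% × 16% × 56% = 4.7488% of Quarry Pharma AG.
Aggregating (R1): 3.00048% + 4.7488% = 7.74928%.
7.74928% exceeds the 5% threshold, so Arjun is a related party to Quarry Pharma AG.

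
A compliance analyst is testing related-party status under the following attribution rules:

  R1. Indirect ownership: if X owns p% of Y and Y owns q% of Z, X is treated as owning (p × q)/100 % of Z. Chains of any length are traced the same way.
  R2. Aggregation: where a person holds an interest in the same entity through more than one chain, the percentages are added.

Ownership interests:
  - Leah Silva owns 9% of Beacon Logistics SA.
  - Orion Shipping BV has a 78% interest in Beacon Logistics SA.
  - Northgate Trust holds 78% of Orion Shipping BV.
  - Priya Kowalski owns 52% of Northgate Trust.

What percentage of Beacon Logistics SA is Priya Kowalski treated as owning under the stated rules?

31.6368%

Chain via Northgate Trust → Orion Shipping BV (R1): 52% × 78% × 78% = 31.6368% of Beacon Logistics SA.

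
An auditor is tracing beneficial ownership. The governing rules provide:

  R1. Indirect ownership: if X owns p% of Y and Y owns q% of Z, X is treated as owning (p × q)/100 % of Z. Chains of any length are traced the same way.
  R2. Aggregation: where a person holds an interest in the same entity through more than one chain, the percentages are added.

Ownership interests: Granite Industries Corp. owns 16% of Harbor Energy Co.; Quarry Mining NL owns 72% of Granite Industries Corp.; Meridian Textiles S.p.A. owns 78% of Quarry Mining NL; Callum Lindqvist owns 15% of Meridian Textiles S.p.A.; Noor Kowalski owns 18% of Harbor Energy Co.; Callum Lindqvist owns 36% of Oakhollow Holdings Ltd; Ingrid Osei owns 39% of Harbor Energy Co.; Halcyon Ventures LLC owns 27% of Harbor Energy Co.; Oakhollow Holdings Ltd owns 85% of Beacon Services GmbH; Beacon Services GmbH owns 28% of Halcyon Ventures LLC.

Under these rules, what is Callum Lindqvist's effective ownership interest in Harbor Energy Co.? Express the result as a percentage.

Chain via Oakhollow Holdings Ltd → Beacon Services GmbH → Halcyon Ventures LLC (R1): 36% × 85% × 28% × 27% = 2.31336% of Harbor Energy Co.
Chain via Meridian Textiles S.p.A. → Quarry Mining NL → Granite Industries Corp. (R1): 15% × 78% × 72% × 16% = 1.34784% of Harbor Energy Co.
Aggregating (R2): 2.31336% + 1.34784% = 3.6612%.

3.6612%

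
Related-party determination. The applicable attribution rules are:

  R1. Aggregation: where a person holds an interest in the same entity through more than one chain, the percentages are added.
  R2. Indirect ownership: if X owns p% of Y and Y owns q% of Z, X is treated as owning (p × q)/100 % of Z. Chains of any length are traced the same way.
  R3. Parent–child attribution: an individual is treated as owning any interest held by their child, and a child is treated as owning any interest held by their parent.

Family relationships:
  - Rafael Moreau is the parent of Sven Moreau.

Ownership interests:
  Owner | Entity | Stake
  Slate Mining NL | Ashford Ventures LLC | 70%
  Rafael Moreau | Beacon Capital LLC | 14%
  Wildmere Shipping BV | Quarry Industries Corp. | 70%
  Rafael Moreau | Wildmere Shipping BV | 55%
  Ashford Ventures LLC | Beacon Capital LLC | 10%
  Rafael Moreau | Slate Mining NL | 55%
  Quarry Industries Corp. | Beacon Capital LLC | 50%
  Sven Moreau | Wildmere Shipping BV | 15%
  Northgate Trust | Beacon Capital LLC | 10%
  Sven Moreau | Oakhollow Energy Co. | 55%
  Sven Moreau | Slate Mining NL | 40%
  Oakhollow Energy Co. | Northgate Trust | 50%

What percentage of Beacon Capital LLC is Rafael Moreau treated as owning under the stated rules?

By parent–child attribution (R3), Rafael Moreau is treated as also owning Sven Moreau's interest in Wildmere Shipping BV, giving 55% + 15% = 70%.
By parent–child attribution (R3), Rafael Moreau is treated as also owning Sven Moreau's interest in Slate Mining NL, giving 55% + 40% = 95%.
By parent–child attribution (R3), Rafael Moreau is treated as owning Sven Moreau's 55% interest in Oakhollow Energy Co.
Chain via Wildmere Shipping BV → Quarry Industries Corp. (R2): 70% × 70% × 50% = 24.5% of Beacon Capital LLC.
Chain via Slate Mining NL → Ashford Ventures LLC (R2): 95% × 70% × 10% = 6.65% of Beacon Capital LLC.
Direct interest in Beacon Capital LLC: 14%.
Chain via Oakhollow Energy Co. → Northgate Trust (R2): 55% × 50% × 10% = 2.75% of Beacon Capital LLC.
Aggregating (R1): 24.5% + 6.65% + 14% + 2.75% = 47.9%.

47.9%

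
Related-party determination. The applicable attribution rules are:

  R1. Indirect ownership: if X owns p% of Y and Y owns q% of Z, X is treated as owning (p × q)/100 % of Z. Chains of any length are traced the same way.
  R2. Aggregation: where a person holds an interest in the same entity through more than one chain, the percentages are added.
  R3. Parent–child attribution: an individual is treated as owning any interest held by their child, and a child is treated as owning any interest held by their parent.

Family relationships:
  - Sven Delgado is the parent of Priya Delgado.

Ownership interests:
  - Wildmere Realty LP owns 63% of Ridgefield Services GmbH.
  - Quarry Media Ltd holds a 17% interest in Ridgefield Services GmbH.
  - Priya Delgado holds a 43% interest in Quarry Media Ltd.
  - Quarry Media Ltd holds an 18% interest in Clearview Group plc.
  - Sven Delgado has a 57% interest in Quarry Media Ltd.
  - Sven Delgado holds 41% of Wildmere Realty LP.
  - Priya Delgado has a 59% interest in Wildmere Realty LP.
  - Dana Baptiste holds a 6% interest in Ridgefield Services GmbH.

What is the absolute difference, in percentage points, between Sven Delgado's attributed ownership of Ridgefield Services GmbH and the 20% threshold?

60

By parent–child attribution (R3), Sven Delgado is treated as also owning Priya Delgado's interest in Quarry Media Ltd, giving 57% + 43% = 100%.
By parent–child attribution (R3), Sven Delgado is treated as also owning Priya Delgado's interest in Wildmere Realty LP, giving 41% + 59% = 100%.
Chain via Quarry Media Ltd (R1): 100% × 17% = 17% of Ridgefield Services GmbH.
Chain via Wildmere Realty LP (R1): 100% × 63% = 63% of Ridgefield Services GmbH.
Aggregating (R2): 17% + 63% = 80%.
80% exceeds the 20% threshold by 60 percentage points.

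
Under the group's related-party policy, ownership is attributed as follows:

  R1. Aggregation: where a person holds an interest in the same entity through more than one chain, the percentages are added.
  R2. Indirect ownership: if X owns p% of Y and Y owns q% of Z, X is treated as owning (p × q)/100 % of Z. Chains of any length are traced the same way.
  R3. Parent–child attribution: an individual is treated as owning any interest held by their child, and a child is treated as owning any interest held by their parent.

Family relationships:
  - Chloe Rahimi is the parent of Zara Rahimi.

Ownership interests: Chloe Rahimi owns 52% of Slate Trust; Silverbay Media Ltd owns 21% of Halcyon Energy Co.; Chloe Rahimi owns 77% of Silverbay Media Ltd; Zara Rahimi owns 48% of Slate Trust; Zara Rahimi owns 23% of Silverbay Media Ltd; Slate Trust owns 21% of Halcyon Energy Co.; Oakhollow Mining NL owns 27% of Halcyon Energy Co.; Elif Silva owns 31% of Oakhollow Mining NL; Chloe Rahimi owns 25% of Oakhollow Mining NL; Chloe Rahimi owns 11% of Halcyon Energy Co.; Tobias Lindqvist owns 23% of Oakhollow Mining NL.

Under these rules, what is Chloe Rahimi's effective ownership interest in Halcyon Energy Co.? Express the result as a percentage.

59.75%

By parent–child attribution (R3), Chloe Rahimi is treated as also owning Zara Rahimi's interest in Silverbay Media Ltd, giving 77% + 23% = 100%.
By parent–child attribution (R3), Chloe Rahimi is treated as also owning Zara Rahimi's interest in Slate Trust, giving 52% + 48% = 100%.
Chain via Silverbay Media Ltd (R2): 100% × 21% = 21% of Halcyon Energy Co.
Chain via Oakhollow Mining NL (R2): 25% × 27% = 6.75% of Halcyon Energy Co.
Chain via Slate Trust (R2): 100% × 21% = 21% of Halcyon Energy Co.
Direct interest in Halcyon Energy Co: 11%.
Aggregating (R1): 21% + 6.75% + 21% + 11% = 59.75%.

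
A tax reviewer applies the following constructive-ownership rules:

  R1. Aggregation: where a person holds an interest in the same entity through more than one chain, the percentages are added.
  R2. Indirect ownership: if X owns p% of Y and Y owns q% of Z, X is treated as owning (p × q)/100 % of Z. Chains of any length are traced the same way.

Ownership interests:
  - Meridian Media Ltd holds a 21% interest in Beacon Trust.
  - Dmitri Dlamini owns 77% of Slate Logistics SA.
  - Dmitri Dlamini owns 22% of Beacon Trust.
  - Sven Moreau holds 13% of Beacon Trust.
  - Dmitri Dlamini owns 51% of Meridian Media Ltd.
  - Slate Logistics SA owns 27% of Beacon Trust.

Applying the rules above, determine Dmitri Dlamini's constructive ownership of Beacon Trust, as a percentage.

53.5%

Chain via Slate Logistics SA (R2): 77% × 27% = 20.79% of Beacon Trust.
Chain via Meridian Media Ltd (R2): 51% × 21% = 10.71% of Beacon Trust.
Direct interest in Beacon Trust: 22%.
Aggregating (R1): 20.79% + 10.71% + 22% = 53.5%.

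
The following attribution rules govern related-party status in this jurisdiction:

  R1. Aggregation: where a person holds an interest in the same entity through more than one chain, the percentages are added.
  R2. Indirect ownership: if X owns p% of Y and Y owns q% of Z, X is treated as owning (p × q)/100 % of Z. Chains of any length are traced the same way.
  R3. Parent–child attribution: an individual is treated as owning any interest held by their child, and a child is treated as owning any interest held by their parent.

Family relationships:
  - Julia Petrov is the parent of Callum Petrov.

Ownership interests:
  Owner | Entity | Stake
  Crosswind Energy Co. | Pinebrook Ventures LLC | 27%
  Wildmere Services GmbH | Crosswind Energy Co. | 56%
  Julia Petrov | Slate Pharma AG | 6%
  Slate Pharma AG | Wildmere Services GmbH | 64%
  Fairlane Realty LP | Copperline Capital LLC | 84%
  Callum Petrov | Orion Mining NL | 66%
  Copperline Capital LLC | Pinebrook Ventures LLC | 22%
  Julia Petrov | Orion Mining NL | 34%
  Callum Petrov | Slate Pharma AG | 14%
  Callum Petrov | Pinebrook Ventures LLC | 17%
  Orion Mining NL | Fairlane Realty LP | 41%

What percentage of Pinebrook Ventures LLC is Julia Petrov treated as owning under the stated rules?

26.51216%

By parent–child attribution (R3), Julia Petrov is treated as also owning Callum Petrov's interest in Orion Mining NL, giving 34% + 66% = 100%.
By parent–child attribution (R3), Julia Petrov is treated as also owning Callum Petrov's interest in Slate Pharma AG, giving 6% + 14% = 20%.
By parent–child attribution (R3), Julia Petrov is treated as owning Callum Petrov's 17% interest in Pinebrook Ventures LLC.
Chain via Orion Mining NL → Fairlane Realty LP → Copperline Capital LLC (R2): 100% × 41% × 84% × 22% = 7.5768% of Pinebrook Ventures LLC.
Chain via Slate Pharma AG → Wildmere Services GmbH → Crosswind Energy Co. (R2): 20% × 64% × 56% × 27% = 1.93536% of Pinebrook Ventures LLC.
Direct interest in Pinebrook Ventures LLC: 17%.
Aggregating (R1): 7.5768% + 1.93536% + 17% = 26.51216%.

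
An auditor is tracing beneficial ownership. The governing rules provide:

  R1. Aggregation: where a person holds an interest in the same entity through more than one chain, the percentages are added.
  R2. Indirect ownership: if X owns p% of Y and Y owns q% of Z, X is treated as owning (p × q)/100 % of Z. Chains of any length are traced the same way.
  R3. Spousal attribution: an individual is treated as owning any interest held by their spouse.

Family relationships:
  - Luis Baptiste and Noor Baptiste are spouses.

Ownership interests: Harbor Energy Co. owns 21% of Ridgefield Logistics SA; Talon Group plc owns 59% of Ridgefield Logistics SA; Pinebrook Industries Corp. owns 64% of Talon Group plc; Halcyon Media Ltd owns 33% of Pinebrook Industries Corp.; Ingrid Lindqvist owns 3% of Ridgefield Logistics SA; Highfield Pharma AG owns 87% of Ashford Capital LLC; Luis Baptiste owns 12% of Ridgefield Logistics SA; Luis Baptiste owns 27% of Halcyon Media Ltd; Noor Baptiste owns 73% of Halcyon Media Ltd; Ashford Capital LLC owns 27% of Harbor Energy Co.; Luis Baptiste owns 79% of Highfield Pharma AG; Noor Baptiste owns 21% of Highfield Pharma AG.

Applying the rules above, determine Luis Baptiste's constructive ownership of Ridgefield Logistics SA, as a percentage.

By spousal attribution (R3), Luis Baptiste is treated as also owning Noor Baptiste's interest in Highfield Pharma AG, giving 79% + 21% = 100%.
By spousal attribution (R3), Luis Baptiste is treated as also owning Noor Baptiste's interest in Halcyon Media Ltd, giving 27% + 73% = 100%.
Chain via Highfield Pharma AG → Ashford Capital LLC → Harbor Energy Co. (R2): 100% × 87% × 27% × 21% = 4.9329% of Ridgefield Logistics SA.
Chain via Halcyon Media Ltd → Pinebrook Industries Corp. → Talon Group plc (R2): 100% × 33% × 64% × 59% = 12.4608% of Ridgefield Logistics SA.
Direct interest in Ridgefield Logistics SA: 12%.
Aggregating (R1): 4.9329% + 12.4608% + 12% = 29.3937%.

29.3937%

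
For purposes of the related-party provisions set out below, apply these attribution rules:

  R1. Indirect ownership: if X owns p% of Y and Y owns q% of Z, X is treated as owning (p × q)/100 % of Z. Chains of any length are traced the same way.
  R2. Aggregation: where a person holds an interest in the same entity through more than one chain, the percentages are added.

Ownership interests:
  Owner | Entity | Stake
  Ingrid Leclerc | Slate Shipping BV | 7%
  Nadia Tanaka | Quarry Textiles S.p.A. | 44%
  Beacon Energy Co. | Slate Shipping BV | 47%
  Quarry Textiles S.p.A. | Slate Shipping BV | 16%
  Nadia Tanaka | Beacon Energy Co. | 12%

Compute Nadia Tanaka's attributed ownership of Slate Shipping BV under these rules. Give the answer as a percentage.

12.68%

Chain via Beacon Energy Co. (R1): 12% × 47% = 5.64% of Slate Shipping BV.
Chain via Quarry Textiles S.p.A. (R1): 44% × 16% = 7.04% of Slate Shipping BV.
Aggregating (R2): 5.64% + 7.04% = 12.68%.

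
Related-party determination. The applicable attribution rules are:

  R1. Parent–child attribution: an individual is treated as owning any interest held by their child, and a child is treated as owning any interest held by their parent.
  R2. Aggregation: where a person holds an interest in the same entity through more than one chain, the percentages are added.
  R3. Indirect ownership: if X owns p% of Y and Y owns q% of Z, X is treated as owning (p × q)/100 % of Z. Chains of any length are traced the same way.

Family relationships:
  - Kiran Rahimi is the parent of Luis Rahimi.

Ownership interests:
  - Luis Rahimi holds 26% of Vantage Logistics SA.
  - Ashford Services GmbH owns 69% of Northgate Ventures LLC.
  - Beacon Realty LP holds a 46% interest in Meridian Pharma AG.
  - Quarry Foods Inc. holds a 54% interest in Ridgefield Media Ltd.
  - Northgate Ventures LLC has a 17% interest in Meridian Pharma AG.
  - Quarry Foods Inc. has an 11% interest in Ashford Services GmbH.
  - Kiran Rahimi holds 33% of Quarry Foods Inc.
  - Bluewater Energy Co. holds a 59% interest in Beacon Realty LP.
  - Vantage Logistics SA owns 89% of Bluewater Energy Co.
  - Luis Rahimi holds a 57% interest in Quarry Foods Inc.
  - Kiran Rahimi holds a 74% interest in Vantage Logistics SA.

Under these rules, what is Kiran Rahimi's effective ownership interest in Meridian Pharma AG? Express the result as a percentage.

By parent–child attribution (R1), Kiran Rahimi is treated as also owning Luis Rahimi's interest in Vantage Logistics SA, giving 74% + 26% = 100%.
By parent–child attribution (R1), Kiran Rahimi is treated as also owning Luis Rahimi's interest in Quarry Foods Inc, giving 33% + 57% = 90%.
Chain via Vantage Logistics SA → Bluewater Energy Co. → Beacon Realty LP (R3): 100% × 89% × 59% × 46% = 24.1546% of Meridian Pharma AG.
Chain via Quarry Foods Inc. → Ashford Services GmbH → Northgate Ventures LLC (R3): 90% × 11% × 69% × 17% = 1.16127% of Meridian Pharma AG.
Aggregating (R2): 24.1546% + 1.16127% = 25.31587%.

25.31587%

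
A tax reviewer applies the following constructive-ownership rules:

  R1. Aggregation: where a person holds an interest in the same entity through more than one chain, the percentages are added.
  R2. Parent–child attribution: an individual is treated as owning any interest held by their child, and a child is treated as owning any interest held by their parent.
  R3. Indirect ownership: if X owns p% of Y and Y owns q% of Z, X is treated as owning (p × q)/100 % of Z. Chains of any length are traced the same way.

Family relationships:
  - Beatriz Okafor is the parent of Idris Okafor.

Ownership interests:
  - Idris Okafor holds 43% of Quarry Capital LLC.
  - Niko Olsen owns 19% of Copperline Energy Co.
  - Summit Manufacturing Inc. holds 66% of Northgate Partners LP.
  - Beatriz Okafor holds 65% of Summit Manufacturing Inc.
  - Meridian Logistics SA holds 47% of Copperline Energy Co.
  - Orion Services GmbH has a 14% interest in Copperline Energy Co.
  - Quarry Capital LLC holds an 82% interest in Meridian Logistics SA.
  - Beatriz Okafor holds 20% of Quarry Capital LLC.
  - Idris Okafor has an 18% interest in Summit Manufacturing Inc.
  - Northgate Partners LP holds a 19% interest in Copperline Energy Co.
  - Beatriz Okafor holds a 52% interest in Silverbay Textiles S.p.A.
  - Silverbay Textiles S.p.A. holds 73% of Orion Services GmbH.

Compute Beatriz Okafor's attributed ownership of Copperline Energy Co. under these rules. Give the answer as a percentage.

40.0028%

By parent–child attribution (R2), Beatriz Okafor is treated as also owning Idris Okafor's interest in Summit Manufacturing Inc, giving 65% + 18% = 83%.
By parent–child attribution (R2), Beatriz Okafor is treated as also owning Idris Okafor's interest in Quarry Capital LLC, giving 20% + 43% = 63%.
Chain via Summit Manufacturing Inc. → Northgate Partners LP (R3): 83% × 66% × 19% = 10.4082% of Copperline Energy Co.
Chain via Silverbay Textiles S.p.A. → Orion Services GmbH (R3): 52% × 73% × 14% = 5.3144% of Copperline Energy Co.
Chain via Quarry Capital LLC → Meridian Logistics SA (R3): 63% × 82% × 47% = 24.2802% of Copperline Energy Co.
Aggregating (R1): 10.4082% + 5.3144% + 24.2802% = 40.0028%.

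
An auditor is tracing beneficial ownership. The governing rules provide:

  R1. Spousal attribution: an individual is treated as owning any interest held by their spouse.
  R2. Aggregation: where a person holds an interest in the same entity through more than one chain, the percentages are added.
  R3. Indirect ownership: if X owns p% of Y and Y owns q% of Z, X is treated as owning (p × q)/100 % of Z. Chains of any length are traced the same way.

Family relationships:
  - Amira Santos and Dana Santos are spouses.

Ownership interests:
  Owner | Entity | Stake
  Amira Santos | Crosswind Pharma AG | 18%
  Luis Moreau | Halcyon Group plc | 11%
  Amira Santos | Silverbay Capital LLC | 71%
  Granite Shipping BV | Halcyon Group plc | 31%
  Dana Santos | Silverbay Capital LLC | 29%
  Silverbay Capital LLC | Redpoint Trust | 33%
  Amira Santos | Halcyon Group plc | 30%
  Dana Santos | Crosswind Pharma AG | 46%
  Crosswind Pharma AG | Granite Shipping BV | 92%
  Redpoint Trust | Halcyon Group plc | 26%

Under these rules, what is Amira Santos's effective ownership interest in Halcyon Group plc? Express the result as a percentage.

By spousal attribution (R1), Amira Santos is treated as also owning Dana Santos's interest in Silverbay Capital LLC, giving 71% + 29% = 100%.
By spousal attribution (R1), Amira Santos is treated as also owning Dana Santos's interest in Crosswind Pharma AG, giving 18% + 46% = 64%.
Chain via Silverbay Capital LLC → Redpoint Trust (R3): 100% × 33% × 26% = 8.58% of Halcyon Group plc.
Chain via Crosswind Pharma AG → Granite Shipping BV (R3): 64% × 92% × 31% = 18.2528% of Halcyon Group plc.
Direct interest in Halcyon Group plc: 30%.
Aggregating (R2): 8.58% + 18.2528% + 30% = 56.8328%.

56.8328%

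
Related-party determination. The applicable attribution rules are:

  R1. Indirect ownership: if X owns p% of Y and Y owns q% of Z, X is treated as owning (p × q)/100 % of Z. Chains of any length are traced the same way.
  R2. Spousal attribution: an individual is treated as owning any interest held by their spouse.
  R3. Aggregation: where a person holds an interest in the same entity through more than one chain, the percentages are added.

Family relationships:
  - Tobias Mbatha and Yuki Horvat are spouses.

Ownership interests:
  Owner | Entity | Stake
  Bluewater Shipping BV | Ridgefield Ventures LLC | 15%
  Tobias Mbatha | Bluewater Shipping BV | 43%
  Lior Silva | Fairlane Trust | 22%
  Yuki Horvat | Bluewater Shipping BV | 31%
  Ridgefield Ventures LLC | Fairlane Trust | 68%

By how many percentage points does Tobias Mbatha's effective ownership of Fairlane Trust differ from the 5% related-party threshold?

By spousal attribution (R2), Tobias Mbatha is treated as also owning Yuki Horvat's interest in Bluewater Shipping BV, giving 43% + 31% = 74%.
Chain via Bluewater Shipping BV → Ridgefield Ventures LLC (R1): 74% × 15% × 68% = 7.548% of Fairlane Trust.
7.548% exceeds the 5% threshold by 2.548 percentage points.

2.548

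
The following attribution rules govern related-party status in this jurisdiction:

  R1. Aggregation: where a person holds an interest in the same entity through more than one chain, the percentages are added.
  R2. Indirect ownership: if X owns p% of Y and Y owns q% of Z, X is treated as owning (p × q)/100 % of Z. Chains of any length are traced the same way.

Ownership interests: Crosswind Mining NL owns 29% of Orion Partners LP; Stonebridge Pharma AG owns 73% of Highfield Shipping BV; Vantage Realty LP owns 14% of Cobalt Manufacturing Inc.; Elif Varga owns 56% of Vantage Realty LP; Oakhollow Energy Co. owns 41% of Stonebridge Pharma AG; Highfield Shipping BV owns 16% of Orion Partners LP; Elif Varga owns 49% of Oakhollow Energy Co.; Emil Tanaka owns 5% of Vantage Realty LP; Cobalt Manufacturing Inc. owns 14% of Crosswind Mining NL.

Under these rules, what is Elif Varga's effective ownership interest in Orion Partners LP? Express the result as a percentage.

Chain via Vantage Realty LP → Cobalt Manufacturing Inc. → Crosswind Mining NL (R2): 56% × 14% × 14% × 29% = 0.318304% of Orion Partners LP.
Chain via Oakhollow Energy Co. → Stonebridge Pharma AG → Highfield Shipping BV (R2): 49% × 41% × 73% × 16% = 2.346512% of Orion Partners LP.
Aggregating (R1): 0.318304% + 2.346512% = 2.664816%.

2.664816%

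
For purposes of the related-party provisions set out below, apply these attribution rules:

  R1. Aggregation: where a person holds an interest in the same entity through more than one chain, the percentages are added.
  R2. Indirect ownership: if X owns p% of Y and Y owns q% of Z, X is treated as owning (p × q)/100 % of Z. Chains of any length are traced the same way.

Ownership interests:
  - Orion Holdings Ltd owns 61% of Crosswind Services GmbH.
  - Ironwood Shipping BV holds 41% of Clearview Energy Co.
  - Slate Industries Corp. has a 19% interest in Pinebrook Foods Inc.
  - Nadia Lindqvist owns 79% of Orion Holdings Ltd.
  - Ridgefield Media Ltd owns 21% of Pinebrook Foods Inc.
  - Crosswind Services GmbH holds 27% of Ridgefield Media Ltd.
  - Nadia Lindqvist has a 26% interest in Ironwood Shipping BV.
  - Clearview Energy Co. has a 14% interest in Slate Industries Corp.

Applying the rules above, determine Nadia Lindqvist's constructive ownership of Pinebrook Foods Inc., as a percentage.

3.015929%

Chain via Orion Holdings Ltd → Crosswind Services GmbH → Ridgefield Media Ltd (R2): 79% × 61% × 27% × 21% = 2.732373% of Pinebrook Foods Inc.
Chain via Ironwood Shipping BV → Clearview Energy Co. → Slate Industries Corp. (R2): 26% × 41% × 14% × 19% = 0.283556% of Pinebrook Foods Inc.
Aggregating (R1): 2.732373% + 0.283556% = 3.015929%.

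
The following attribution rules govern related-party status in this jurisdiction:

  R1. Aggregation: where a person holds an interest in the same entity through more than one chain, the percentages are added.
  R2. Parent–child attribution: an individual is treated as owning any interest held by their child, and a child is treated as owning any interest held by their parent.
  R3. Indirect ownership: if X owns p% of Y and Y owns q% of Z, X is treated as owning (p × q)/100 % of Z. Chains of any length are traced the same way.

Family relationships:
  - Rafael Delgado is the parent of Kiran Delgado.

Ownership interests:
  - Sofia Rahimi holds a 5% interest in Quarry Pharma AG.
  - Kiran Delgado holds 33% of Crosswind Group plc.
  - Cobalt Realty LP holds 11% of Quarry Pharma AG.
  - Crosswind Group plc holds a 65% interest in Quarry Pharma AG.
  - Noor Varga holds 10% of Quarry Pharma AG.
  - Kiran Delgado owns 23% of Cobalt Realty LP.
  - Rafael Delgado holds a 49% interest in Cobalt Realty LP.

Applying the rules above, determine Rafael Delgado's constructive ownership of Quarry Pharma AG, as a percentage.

29.37%

By parent–child attribution (R2), Rafael Delgado is treated as also owning Kiran Delgado's interest in Cobalt Realty LP, giving 49% + 23% = 72%.
By parent–child attribution (R2), Rafael Delgado is treated as owning Kiran Delgado's 33% interest in Crosswind Group plc.
Chain via Cobalt Realty LP (R3): 72% × 11% = 7.92% of Quarry Pharma AG.
Chain via Crosswind Group plc (R3): 33% × 65% = 21.45% of Quarry Pharma AG.
Aggregating (R1): 7.92% + 21.45% = 29.37%.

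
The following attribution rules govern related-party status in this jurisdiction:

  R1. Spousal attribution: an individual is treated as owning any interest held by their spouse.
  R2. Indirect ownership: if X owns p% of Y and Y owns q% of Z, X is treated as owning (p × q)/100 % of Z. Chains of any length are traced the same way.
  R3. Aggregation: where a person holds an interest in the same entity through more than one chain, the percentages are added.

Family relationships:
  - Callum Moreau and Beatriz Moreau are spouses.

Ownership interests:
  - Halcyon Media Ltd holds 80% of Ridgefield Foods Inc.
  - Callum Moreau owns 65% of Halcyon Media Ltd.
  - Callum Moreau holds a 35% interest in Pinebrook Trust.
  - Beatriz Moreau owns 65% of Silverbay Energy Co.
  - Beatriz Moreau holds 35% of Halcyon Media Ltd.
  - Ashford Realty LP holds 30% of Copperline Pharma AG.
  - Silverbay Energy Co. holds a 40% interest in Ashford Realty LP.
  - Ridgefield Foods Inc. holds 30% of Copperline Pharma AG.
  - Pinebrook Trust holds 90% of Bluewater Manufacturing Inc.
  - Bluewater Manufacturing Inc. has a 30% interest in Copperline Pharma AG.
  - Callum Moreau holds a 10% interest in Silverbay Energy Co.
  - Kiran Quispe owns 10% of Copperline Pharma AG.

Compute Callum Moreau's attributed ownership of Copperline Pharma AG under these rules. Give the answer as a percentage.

42.45%

By spousal attribution (R1), Callum Moreau is treated as also owning Beatriz Moreau's interest in Silverbay Energy Co, giving 10% + 65% = 75%.
By spousal attribution (R1), Callum Moreau is treated as also owning Beatriz Moreau's interest in Halcyon Media Ltd, giving 65% + 35% = 100%.
Chain via Silverbay Energy Co. → Ashford Realty LP (R2): 75% × 40% × 30% = 9% of Copperline Pharma AG.
Chain via Pinebrook Trust → Bluewater Manufacturing Inc. (R2): 35% × 90% × 30% = 9.45% of Copperline Pharma AG.
Chain via Halcyon Media Ltd → Ridgefield Foods Inc. (R2): 100% × 80% × 30% = 24% of Copperline Pharma AG.
Aggregating (R3): 9% + 9.45% + 24% = 42.45%.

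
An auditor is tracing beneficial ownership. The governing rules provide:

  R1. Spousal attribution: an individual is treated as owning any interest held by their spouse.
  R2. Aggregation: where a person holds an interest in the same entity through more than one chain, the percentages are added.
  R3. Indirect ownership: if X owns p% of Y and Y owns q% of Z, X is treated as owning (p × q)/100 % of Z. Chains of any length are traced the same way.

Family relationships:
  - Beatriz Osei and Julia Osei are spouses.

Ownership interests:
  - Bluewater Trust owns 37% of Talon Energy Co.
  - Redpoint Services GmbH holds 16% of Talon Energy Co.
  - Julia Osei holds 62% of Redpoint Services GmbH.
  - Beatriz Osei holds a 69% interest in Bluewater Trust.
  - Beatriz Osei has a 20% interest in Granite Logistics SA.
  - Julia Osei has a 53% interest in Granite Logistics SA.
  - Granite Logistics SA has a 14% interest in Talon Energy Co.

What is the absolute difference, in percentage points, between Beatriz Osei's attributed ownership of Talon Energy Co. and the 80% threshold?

34.33

By spousal attribution (R1), Beatriz Osei is treated as also owning Julia Osei's interest in Granite Logistics SA, giving 20% + 53% = 73%.
By spousal attribution (R1), Beatriz Osei is treated as owning Julia Osei's 62% interest in Redpoint Services GmbH.
Chain via Bluewater Trust (R3): 69% × 37% = 25.53% of Talon Energy Co.
Chain via Granite Logistics SA (R3): 73% × 14% = 10.22% of Talon Energy Co.
Chain via Redpoint Services GmbH (R3): 62% × 16% = 9.92% of Talon Energy Co.
Aggregating (R2): 25.53% + 10.22% + 9.92% = 45.67%.
45.67% falls short of the 80% threshold by 34.33 percentage points.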